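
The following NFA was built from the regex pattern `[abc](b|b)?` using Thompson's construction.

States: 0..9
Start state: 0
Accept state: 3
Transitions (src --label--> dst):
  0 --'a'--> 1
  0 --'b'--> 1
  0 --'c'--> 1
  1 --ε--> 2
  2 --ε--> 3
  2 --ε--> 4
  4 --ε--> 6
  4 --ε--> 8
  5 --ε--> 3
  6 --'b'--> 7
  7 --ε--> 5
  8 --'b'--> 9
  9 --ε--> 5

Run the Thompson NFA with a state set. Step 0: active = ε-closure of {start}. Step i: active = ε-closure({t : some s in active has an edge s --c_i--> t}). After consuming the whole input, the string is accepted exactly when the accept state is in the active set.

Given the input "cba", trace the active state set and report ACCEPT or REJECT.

Answer: REJECT

Derivation:
initial (ε-close {0}): {0}
'c' @ 1: {1,2,3,4,6,8}  [accepting]
'b' @ 2: {3,5,7,9}  [accepting]
'a' @ 3: {}  — no active states
end set {} — state 3 not in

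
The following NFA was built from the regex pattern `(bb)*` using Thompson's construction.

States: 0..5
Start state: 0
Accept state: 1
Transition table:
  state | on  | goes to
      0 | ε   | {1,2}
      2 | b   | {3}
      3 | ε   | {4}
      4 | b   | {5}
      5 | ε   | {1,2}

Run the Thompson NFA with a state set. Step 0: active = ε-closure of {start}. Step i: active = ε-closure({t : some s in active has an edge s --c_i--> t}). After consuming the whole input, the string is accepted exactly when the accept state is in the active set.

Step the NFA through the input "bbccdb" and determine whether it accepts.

start: ε-closure({0}) = {0,1,2}
'b' @ 1: {3,4}
'b' @ 2: {1,2,5}  ✓accept
'c' @ 3: {}  — no active states
rest 'cdb' ignored (set empty)
final: {}; accept 1 not in set

Answer: REJECT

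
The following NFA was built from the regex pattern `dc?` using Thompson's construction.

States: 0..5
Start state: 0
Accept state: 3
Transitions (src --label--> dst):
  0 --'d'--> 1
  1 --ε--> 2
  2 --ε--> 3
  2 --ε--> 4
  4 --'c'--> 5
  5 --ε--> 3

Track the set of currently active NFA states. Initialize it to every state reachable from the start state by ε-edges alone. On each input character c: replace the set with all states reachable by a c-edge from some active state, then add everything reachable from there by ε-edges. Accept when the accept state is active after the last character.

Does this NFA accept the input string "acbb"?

initial (ε-close {0}): {0}
'a' @ 1: {}  — no active states
rest 'cbb' ignored (set empty)
end set {} — state 3 not in

Answer: REJECT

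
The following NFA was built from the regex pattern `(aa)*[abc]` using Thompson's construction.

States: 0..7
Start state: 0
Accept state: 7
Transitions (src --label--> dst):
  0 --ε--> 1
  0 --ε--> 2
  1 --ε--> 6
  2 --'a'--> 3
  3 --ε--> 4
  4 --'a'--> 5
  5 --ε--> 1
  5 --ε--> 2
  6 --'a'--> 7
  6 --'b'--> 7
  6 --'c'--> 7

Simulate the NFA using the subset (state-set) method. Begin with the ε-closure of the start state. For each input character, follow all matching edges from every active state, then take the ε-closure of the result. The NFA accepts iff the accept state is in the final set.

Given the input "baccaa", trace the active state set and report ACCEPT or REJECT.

Answer: REJECT

Trace:
initial (ε-close {0}): {0,1,2,6}
'b' @ 1: {7}  ✓accept
'a' @ 2: {}  — dead — no transitions
rest 'ccaa' ignored (set empty)
end set {} — state 7 not in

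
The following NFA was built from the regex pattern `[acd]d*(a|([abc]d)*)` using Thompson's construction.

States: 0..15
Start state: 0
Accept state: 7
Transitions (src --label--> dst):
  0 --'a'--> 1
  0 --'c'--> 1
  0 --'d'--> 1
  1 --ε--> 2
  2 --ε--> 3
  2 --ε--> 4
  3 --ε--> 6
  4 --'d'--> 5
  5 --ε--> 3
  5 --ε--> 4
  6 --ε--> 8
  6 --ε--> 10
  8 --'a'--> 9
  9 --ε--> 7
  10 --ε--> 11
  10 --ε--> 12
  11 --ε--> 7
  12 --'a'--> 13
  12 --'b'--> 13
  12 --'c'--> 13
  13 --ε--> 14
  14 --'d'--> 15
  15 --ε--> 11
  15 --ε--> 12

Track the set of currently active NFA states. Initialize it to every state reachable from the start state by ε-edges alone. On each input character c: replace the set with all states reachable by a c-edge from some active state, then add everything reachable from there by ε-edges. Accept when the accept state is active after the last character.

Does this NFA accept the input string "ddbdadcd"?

Answer: ACCEPT

Trace:
start: ε-closure({0}) = {0}
'd' @ 1: {1,2,3,4,6,7,8,10,11,12}  [accepting]
'd' @ 2: {3,4,5,6,7,8,10,11,12}  [accepting]
'b' @ 3: {13,14}
'd' @ 4: {7,11,12,15}  [accepting]
'a' @ 5: {13,14}
'd' @ 6: {7,11,12,15}  [accepting]
'c' @ 7: {13,14}
'd' @ 8: {7,11,12,15}  [accepting]
final: {7,11,12,15}; accept 7 in set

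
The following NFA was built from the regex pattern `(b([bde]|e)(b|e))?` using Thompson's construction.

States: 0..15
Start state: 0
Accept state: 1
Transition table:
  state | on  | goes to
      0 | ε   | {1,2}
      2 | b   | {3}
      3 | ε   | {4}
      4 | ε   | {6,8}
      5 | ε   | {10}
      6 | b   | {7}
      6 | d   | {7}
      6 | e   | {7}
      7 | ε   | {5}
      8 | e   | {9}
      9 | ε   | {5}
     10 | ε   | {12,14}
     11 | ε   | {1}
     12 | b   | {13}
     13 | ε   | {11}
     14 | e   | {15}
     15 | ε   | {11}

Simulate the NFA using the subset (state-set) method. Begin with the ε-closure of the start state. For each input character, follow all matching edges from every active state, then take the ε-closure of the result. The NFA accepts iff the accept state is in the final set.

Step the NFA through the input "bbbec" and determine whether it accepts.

start: ε-closure({0}) = {0,1,2}
'b' @ 1: {3,4,6,8}
'b' @ 2: {5,7,10,12,14}
'b' @ 3: {1,11,13}  ✓accept
'e' @ 4: {}  — no active states
rest 'c' ignored (set empty)
final: {}; accept 1 not in set

Answer: REJECT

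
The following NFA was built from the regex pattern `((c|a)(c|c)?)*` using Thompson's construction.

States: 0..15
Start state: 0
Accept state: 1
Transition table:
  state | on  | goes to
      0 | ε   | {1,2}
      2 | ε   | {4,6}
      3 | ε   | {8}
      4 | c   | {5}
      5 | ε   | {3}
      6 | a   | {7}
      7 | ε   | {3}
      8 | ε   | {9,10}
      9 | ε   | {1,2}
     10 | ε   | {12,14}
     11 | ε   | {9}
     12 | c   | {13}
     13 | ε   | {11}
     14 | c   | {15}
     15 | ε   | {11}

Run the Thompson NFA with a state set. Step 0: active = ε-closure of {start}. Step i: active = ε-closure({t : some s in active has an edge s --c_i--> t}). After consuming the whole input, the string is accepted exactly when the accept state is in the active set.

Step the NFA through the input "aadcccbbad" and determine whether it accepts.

Answer: REJECT

Trace:
start: ε-closure({0}) = {0,1,2,4,6}
'a' @ 1: {1,2,3,4,6,7,8,9,10,12,14}  ✓accept
'a' @ 2: {1,2,3,4,6,7,8,9,10,12,14}  ✓accept
'd' @ 3: {}  — dead — no transitions
rest 'cccbbad' ignored (set empty)
final: {}; accept 1 not in set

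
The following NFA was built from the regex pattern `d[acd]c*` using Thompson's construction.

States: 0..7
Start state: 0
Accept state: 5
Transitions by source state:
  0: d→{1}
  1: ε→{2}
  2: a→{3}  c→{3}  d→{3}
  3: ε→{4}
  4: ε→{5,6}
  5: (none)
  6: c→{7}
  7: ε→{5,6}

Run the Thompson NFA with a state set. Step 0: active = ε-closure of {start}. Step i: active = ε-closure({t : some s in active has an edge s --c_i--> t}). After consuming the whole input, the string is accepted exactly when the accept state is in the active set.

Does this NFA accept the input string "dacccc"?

initial (ε-close {0}): {0}
'd' @ 1: {1,2}
'a' @ 2: {3,4,5,6}  ✓accept
'c' @ 3: {5,6,7}  ✓accept
'c' @ 4: {5,6,7}  ✓accept
'c' @ 5: {5,6,7}  ✓accept
'c' @ 6: {5,6,7}  ✓accept
final: {5,6,7}; accept 5 in set

Answer: ACCEPT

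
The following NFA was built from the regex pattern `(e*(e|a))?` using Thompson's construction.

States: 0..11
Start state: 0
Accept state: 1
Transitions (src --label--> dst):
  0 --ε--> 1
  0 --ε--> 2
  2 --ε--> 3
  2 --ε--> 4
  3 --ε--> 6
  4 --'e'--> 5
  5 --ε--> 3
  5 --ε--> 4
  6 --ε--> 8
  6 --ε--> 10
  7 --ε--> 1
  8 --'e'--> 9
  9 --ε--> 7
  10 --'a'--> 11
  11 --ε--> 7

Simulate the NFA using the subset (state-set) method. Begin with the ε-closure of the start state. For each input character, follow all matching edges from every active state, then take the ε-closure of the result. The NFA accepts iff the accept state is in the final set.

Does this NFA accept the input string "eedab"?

initial (ε-close {0}): {0,1,2,3,4,6,8,10}
'e' @ 1: {1,3,4,5,6,7,8,9,10}  ✓accept
'e' @ 2: {1,3,4,5,6,7,8,9,10}  ✓accept
'd' @ 3: {}  — dead — no transitions
rest 'ab' ignored (set empty)
end set {} — state 1 not in

Answer: REJECT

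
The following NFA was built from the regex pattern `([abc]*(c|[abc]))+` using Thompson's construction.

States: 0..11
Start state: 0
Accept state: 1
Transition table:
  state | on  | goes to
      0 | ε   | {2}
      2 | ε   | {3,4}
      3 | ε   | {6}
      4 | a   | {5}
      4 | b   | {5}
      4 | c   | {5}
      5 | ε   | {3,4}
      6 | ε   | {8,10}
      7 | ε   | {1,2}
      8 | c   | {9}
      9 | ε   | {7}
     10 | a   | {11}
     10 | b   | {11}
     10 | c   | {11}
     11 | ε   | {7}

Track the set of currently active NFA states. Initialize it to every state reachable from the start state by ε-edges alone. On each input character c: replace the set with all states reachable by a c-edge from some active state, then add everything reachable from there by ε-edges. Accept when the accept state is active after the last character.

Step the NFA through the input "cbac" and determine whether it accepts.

Answer: ACCEPT

Trace:
S₀ = ε-closure({0}) = {0,2,3,4,6,8,10}
'c' @ 1: {1,2,3,4,5,6,7,8,9,10,11}  ✓accept
'b' @ 2: {1,2,3,4,5,6,7,8,10,11}  ✓accept
'a' @ 3: {1,2,3,4,5,6,7,8,10,11}  ✓accept
'c' @ 4: {1,2,3,4,5,6,7,8,9,10,11}  ✓accept
end set {1,2,3,4,5,6,7,8,9,10,11} — state 1 in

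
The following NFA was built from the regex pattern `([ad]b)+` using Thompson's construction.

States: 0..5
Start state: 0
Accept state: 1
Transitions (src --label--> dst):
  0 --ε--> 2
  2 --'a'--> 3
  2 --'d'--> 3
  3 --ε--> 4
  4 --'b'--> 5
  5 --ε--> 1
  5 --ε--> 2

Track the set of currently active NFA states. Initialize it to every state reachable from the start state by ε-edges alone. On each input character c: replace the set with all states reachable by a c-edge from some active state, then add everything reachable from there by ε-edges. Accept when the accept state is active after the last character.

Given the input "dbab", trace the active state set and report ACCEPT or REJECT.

S₀ = ε-closure({0}) = {0,2}
'd' @ 1: {3,4}
'b' @ 2: {1,2,5}  [accepting]
'a' @ 3: {3,4}
'b' @ 4: {1,2,5}  [accepting]
after full input: {1,2,5}  (accept=1 in)

Answer: ACCEPT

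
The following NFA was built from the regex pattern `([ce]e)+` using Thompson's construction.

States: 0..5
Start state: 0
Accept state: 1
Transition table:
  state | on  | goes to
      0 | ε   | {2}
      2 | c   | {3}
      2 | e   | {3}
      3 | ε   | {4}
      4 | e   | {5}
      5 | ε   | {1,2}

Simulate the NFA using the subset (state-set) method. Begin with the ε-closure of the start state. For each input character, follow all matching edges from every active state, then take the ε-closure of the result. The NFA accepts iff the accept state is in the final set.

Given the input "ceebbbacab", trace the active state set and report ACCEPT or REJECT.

initial (ε-close {0}): {0,2}
'c' @ 1: {3,4}
'e' @ 2: {1,2,5}  (accept∈set)
'e' @ 3: {3,4}
'b' @ 4: {}  — dead — no transitions
rest 'bbacab' ignored (set empty)
final: {}; accept 1 not in set

Answer: REJECT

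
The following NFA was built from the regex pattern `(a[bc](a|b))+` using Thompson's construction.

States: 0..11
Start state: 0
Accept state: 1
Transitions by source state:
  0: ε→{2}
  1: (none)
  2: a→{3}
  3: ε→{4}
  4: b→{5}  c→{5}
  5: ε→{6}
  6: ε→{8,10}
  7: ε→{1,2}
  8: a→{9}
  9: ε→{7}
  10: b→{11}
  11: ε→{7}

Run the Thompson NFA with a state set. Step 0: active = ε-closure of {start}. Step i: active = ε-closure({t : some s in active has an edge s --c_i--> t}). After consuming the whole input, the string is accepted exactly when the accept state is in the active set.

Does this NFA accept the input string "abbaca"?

initial (ε-close {0}): {0,2}
'a' @ 1: {3,4}
'b' @ 2: {5,6,8,10}
'b' @ 3: {1,2,7,11}  [accepting]
'a' @ 4: {3,4}
'c' @ 5: {5,6,8,10}
'a' @ 6: {1,2,7,9}  [accepting]
after full input: {1,2,7,9}  (accept=1 in)

Answer: ACCEPT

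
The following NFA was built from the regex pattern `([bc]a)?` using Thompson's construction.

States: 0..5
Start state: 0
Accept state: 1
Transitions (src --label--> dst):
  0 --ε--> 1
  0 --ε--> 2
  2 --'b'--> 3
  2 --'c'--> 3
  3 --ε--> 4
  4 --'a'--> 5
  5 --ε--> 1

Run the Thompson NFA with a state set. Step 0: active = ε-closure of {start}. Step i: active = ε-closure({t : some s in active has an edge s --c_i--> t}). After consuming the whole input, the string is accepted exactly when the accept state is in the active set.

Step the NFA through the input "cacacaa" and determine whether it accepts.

initial (ε-close {0}): {0,1,2}
'c' @ 1: {3,4}
'a' @ 2: {1,5}  [accepting]
'c' @ 3: {}  — no active states
rest 'acaa' ignored (set empty)
final: {}; accept 1 not in set

Answer: REJECT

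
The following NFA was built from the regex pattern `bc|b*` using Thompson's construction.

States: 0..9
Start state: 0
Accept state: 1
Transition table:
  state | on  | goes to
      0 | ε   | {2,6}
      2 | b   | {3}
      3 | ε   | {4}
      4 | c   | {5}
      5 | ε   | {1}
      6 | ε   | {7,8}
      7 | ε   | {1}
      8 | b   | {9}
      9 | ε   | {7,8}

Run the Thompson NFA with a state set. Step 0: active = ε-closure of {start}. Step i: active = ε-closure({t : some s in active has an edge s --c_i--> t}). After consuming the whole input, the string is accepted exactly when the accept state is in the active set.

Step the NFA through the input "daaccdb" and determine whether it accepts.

start: ε-closure({0}) = {0,1,2,6,7,8}
'd' @ 1: {}  — state set empty
rest 'aaccdb' ignored (set empty)
final: {}; accept 1 not in set

Answer: REJECT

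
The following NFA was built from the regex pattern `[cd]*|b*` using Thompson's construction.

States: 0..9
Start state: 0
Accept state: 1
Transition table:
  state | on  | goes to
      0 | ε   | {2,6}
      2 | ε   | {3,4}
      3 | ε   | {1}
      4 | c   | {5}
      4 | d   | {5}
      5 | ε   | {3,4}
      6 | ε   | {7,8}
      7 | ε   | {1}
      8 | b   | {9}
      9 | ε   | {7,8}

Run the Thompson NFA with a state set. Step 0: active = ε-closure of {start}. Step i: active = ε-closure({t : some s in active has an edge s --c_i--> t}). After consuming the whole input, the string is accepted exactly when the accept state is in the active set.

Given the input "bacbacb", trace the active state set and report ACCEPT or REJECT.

Answer: REJECT

Steps:
S₀ = ε-closure({0}) = {0,1,2,3,4,6,7,8}
'b' @ 1: {1,7,8,9}  [accepting]
'a' @ 2: {}  — dead — no transitions
rest 'cbacb' ignored (set empty)
after full input: {}  (accept=1 not in)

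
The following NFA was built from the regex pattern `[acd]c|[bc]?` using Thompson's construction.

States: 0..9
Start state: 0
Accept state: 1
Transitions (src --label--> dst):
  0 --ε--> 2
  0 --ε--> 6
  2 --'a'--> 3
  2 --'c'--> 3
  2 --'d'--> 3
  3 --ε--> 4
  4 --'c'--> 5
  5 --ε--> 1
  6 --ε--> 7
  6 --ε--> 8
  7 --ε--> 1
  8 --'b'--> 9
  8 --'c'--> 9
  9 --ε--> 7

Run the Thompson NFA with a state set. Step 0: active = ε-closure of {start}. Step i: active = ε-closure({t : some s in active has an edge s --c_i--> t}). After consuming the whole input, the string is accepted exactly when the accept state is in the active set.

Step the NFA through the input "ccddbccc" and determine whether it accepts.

initial (ε-close {0}): {0,1,2,6,7,8}
'c' @ 1: {1,3,4,7,9}  (accept∈set)
'c' @ 2: {1,5}  (accept∈set)
'd' @ 3: {}  — dead — no transitions
rest 'dbccc' ignored (set empty)
final: {}; accept 1 not in set

Answer: REJECT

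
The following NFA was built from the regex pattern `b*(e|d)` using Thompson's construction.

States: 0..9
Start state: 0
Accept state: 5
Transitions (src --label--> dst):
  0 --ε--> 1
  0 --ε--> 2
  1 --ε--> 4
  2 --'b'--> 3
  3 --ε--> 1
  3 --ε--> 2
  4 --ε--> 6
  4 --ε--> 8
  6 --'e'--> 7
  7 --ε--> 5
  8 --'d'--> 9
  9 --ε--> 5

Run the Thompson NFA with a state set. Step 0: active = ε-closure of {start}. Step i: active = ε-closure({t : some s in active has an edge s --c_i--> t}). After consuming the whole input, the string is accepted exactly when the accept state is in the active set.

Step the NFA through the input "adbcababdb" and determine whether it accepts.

Answer: REJECT

Derivation:
initial (ε-close {0}): {0,1,2,4,6,8}
'a' @ 1: {}  — dead — no transitions
rest 'dbcababdb' ignored (set empty)
end set {} — state 5 not in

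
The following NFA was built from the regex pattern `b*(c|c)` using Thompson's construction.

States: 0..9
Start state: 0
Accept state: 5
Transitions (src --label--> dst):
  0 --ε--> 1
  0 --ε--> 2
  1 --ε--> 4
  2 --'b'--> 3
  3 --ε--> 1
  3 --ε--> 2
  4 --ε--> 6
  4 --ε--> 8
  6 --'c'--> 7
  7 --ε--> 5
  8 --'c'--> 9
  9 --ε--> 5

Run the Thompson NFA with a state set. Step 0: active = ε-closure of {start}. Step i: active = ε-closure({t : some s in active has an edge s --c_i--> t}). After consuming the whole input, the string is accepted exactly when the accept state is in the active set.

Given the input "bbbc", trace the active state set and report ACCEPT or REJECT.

Answer: ACCEPT

Derivation:
initial (ε-close {0}): {0,1,2,4,6,8}
'b' @ 1: {1,2,3,4,6,8}
'b' @ 2: {1,2,3,4,6,8}
'b' @ 3: {1,2,3,4,6,8}
'c' @ 4: {5,7,9}  (accept∈set)
final: {5,7,9}; accept 5 in set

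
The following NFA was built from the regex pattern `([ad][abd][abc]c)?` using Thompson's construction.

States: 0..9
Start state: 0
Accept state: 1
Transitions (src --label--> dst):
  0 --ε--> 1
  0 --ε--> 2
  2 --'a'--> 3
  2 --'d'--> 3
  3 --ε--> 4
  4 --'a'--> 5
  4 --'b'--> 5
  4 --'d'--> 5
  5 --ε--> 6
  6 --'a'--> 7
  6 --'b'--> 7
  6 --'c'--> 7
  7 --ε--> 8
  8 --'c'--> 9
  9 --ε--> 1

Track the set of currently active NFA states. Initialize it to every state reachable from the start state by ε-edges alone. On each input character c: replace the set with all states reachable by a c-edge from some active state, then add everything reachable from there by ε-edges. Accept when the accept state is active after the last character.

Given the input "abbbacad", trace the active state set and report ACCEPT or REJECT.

Answer: REJECT

Trace:
initial (ε-close {0}): {0,1,2}
'a' @ 1: {3,4}
'b' @ 2: {5,6}
'b' @ 3: {7,8}
'b' @ 4: {}  — no active states
rest 'acad' ignored (set empty)
end set {} — state 1 not in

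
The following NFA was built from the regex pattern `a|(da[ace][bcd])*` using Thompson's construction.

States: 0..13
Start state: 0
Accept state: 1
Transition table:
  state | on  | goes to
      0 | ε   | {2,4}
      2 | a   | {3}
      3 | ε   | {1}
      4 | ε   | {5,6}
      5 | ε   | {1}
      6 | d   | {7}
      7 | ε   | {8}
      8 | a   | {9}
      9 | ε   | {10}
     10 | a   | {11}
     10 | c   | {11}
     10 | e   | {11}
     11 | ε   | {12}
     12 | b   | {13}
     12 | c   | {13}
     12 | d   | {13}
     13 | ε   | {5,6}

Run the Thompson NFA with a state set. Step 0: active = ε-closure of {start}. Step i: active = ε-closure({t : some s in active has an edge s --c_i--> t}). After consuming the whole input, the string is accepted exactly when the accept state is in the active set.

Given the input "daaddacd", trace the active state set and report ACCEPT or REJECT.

Answer: ACCEPT

Derivation:
initial (ε-close {0}): {0,1,2,4,5,6}
'd' @ 1: {7,8}
'a' @ 2: {9,10}
'a' @ 3: {11,12}
'd' @ 4: {1,5,6,13}  ✓accept
'd' @ 5: {7,8}
'a' @ 6: {9,10}
'c' @ 7: {11,12}
'd' @ 8: {1,5,6,13}  ✓accept
final: {1,5,6,13}; accept 1 in set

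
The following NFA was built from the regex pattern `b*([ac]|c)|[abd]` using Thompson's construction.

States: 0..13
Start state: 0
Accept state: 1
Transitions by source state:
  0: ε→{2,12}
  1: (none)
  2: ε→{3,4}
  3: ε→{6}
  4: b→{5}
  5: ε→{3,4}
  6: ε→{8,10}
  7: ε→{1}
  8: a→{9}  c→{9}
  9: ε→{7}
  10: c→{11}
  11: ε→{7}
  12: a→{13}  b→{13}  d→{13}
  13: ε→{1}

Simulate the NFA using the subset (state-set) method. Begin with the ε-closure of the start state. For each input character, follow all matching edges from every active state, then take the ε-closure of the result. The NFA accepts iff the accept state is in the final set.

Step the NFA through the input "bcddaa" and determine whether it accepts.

S₀ = ε-closure({0}) = {0,2,3,4,6,8,10,12}
'b' @ 1: {1,3,4,5,6,8,10,13}  ✓accept
'c' @ 2: {1,7,9,11}  ✓accept
'd' @ 3: {}  — state set empty
rest 'daa' ignored (set empty)
after full input: {}  (accept=1 not in)

Answer: REJECT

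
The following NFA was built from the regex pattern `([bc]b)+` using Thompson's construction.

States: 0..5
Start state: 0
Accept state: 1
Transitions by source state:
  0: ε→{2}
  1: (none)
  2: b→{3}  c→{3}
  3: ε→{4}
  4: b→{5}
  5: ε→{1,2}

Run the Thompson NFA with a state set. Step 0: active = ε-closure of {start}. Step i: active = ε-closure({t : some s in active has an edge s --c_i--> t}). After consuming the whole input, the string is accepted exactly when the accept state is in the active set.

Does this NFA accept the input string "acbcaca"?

Answer: REJECT

Derivation:
initial (ε-close {0}): {0,2}
'a' @ 1: {}  — state set empty
rest 'cbcaca' ignored (set empty)
end set {} — state 1 not in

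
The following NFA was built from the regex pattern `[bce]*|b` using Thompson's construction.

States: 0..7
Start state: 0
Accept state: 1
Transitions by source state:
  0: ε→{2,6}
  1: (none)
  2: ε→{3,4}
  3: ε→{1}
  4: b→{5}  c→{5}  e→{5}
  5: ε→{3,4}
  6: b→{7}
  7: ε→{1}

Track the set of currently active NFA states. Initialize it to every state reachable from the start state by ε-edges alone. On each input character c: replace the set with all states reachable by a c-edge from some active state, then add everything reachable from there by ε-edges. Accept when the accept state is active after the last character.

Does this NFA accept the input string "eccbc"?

Answer: ACCEPT

Derivation:
S₀ = ε-closure({0}) = {0,1,2,3,4,6}
'e' @ 1: {1,3,4,5}  (accept∈set)
'c' @ 2: {1,3,4,5}  (accept∈set)
'c' @ 3: {1,3,4,5}  (accept∈set)
'b' @ 4: {1,3,4,5}  (accept∈set)
'c' @ 5: {1,3,4,5}  (accept∈set)
final: {1,3,4,5}; accept 1 in set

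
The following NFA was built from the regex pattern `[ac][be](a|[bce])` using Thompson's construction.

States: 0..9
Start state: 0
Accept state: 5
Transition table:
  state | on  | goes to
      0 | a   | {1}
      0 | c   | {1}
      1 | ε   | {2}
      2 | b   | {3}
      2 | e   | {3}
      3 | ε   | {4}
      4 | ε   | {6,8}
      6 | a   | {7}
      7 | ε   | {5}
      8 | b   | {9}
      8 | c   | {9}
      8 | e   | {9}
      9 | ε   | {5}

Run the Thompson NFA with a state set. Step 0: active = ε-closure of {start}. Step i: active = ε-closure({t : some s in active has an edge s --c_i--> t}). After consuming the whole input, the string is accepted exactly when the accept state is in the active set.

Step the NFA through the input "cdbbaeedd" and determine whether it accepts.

initial (ε-close {0}): {0}
'c' @ 1: {1,2}
'd' @ 2: {}  — state set empty
rest 'bbaeedd' ignored (set empty)
after full input: {}  (accept=5 not in)

Answer: REJECT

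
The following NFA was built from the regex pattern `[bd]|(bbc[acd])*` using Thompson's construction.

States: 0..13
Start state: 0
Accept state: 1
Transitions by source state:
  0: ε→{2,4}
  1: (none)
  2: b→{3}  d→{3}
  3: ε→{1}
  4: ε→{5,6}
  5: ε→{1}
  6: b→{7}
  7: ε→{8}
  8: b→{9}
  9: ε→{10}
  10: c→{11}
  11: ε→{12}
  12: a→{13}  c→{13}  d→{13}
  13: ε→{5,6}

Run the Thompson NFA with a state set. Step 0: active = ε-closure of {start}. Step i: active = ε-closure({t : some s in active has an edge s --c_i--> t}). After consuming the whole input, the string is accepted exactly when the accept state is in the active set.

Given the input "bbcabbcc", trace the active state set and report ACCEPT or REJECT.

Answer: ACCEPT

Trace:
initial (ε-close {0}): {0,1,2,4,5,6}
'b' @ 1: {1,3,7,8}  [accepting]
'b' @ 2: {9,10}
'c' @ 3: {11,12}
'a' @ 4: {1,5,6,13}  [accepting]
'b' @ 5: {7,8}
'b' @ 6: {9,10}
'c' @ 7: {11,12}
'c' @ 8: {1,5,6,13}  [accepting]
final: {1,5,6,13}; accept 1 in set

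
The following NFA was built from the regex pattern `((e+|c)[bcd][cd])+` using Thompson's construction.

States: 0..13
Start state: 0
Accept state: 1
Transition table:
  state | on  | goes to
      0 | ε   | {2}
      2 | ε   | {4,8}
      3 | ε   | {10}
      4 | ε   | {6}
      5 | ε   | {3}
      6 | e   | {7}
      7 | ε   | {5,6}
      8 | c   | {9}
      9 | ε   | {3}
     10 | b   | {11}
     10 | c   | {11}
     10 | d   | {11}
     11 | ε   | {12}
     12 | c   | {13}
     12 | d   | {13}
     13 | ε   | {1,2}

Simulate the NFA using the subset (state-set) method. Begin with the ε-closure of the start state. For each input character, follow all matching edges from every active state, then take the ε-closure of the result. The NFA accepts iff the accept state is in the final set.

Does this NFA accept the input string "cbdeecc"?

Answer: ACCEPT

Trace:
S₀ = ε-closure({0}) = {0,2,4,6,8}
'c' @ 1: {3,9,10}
'b' @ 2: {11,12}
'd' @ 3: {1,2,4,6,8,13}  (accept∈set)
'e' @ 4: {3,5,6,7,10}
'e' @ 5: {3,5,6,7,10}
'c' @ 6: {11,12}
'c' @ 7: {1,2,4,6,8,13}  (accept∈set)
end set {1,2,4,6,8,13} — state 1 in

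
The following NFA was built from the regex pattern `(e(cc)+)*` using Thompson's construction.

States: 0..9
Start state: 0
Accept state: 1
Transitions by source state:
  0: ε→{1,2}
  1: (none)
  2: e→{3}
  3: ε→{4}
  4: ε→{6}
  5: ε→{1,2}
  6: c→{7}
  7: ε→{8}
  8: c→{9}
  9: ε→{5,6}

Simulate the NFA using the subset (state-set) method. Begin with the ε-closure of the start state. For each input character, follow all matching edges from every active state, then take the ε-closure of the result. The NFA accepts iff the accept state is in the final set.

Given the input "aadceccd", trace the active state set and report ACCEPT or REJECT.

Answer: REJECT

Steps:
S₀ = ε-closure({0}) = {0,1,2}
'a' @ 1: {}  — no active states
rest 'adceccd' ignored (set empty)
end set {} — state 1 not in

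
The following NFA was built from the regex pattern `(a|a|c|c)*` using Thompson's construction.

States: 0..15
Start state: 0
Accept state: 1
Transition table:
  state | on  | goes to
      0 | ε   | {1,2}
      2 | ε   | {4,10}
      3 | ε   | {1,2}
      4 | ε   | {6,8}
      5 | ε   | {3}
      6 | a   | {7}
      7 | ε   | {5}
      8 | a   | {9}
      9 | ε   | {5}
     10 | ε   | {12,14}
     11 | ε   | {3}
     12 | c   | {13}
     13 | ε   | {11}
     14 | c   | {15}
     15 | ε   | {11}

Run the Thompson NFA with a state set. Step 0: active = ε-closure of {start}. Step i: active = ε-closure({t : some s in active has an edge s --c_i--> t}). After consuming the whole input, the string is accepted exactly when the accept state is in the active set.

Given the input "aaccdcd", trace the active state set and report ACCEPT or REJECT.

Answer: REJECT

Derivation:
start: ε-closure({0}) = {0,1,2,4,6,8,10,12,14}
'a' @ 1: {1,2,3,4,5,6,7,8,9,10,12,14}  (accept∈set)
'a' @ 2: {1,2,3,4,5,6,7,8,9,10,12,14}  (accept∈set)
'c' @ 3: {1,2,3,4,6,8,10,11,12,13,14,15}  (accept∈set)
'c' @ 4: {1,2,3,4,6,8,10,11,12,13,14,15}  (accept∈set)
'd' @ 5: {}  — no active states
rest 'cd' ignored (set empty)
final: {}; accept 1 not in set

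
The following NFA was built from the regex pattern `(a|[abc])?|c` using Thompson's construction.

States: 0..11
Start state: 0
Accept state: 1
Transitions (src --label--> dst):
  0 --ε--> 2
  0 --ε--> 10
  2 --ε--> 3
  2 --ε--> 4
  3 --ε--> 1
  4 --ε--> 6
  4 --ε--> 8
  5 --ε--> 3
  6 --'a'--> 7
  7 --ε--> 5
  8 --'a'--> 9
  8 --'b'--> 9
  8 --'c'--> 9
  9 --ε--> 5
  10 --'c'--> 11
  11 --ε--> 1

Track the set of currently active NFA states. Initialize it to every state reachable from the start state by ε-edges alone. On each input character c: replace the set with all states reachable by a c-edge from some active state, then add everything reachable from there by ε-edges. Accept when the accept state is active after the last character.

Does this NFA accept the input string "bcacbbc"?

S₀ = ε-closure({0}) = {0,1,2,3,4,6,8,10}
'b' @ 1: {1,3,5,9}  (accept∈set)
'c' @ 2: {}  — no active states
rest 'acbbc' ignored (set empty)
final: {}; accept 1 not in set

Answer: REJECT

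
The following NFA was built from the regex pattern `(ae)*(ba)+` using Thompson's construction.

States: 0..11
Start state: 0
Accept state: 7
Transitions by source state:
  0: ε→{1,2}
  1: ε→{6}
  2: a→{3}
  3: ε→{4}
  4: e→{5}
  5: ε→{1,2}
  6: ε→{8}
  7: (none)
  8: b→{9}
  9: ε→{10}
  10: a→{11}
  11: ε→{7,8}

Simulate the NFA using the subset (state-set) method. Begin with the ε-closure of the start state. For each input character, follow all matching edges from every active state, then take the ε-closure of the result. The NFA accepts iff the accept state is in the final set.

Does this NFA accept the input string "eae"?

Answer: REJECT

Trace:
S₀ = ε-closure({0}) = {0,1,2,6,8}
'e' @ 1: {}  — no active states
rest 'ae' ignored (set empty)
after full input: {}  (accept=7 not in)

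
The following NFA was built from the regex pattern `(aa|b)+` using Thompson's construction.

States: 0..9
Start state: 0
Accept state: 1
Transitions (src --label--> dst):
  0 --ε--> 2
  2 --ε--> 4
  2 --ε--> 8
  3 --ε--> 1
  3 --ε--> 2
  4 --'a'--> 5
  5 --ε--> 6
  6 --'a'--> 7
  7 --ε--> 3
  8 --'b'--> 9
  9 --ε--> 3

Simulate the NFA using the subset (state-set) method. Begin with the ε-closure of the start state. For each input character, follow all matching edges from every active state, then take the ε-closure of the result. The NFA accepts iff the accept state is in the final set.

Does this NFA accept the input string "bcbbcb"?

Answer: REJECT

Trace:
initial (ε-close {0}): {0,2,4,8}
'b' @ 1: {1,2,3,4,8,9}  ✓accept
'c' @ 2: {}  — dead — no transitions
rest 'bbcb' ignored (set empty)
after full input: {}  (accept=1 not in)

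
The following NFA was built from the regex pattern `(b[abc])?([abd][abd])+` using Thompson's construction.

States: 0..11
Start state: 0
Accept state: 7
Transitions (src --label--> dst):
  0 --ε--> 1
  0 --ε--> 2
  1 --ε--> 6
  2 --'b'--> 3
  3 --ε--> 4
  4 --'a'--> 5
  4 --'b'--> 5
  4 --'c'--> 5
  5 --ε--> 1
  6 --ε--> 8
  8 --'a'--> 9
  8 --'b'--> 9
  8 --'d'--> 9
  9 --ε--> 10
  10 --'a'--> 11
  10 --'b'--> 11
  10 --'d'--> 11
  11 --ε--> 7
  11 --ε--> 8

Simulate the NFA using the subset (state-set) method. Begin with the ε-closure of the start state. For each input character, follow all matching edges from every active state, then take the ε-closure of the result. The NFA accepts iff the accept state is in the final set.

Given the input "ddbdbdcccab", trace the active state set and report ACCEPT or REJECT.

start: ε-closure({0}) = {0,1,2,6,8}
'd' @ 1: {9,10}
'd' @ 2: {7,8,11}  (accept∈set)
'b' @ 3: {9,10}
'd' @ 4: {7,8,11}  (accept∈set)
'b' @ 5: {9,10}
'd' @ 6: {7,8,11}  (accept∈set)
'c' @ 7: {}  — state set empty
rest 'ccab' ignored (set empty)
final: {}; accept 7 not in set

Answer: REJECT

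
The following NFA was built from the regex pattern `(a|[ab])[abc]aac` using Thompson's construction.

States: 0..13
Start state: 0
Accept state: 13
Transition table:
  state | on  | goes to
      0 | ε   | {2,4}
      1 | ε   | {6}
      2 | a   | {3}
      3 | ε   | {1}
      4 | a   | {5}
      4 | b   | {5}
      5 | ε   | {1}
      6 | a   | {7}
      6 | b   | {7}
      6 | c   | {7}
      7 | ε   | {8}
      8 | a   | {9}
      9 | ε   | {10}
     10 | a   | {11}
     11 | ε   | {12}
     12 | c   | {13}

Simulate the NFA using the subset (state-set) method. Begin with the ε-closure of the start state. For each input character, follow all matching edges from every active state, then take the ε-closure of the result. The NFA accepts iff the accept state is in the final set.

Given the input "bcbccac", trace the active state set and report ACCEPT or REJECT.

Answer: REJECT

Derivation:
initial (ε-close {0}): {0,2,4}
'b' @ 1: {1,5,6}
'c' @ 2: {7,8}
'b' @ 3: {}  — state set empty
rest 'ccac' ignored (set empty)
after full input: {}  (accept=13 not in)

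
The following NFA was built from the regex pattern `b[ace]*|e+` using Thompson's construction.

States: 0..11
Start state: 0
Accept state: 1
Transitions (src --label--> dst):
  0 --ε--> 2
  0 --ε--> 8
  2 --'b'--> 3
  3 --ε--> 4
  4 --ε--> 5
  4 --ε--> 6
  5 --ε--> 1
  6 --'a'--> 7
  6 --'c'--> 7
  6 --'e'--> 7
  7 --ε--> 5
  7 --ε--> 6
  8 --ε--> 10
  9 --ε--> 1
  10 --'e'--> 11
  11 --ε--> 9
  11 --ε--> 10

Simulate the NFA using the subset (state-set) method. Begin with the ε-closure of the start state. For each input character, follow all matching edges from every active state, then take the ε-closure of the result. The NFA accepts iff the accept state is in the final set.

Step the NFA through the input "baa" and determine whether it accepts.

Answer: ACCEPT

Derivation:
start: ε-closure({0}) = {0,2,8,10}
'b' @ 1: {1,3,4,5,6}  (accept∈set)
'a' @ 2: {1,5,6,7}  (accept∈set)
'a' @ 3: {1,5,6,7}  (accept∈set)
final: {1,5,6,7}; accept 1 in set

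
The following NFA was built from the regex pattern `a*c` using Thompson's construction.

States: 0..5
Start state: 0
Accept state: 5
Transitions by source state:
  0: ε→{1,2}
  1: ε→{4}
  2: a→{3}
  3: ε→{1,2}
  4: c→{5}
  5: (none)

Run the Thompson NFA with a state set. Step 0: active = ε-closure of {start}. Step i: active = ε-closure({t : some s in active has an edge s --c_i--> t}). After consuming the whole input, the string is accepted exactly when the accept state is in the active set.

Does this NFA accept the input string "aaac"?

start: ε-closure({0}) = {0,1,2,4}
'a' @ 1: {1,2,3,4}
'a' @ 2: {1,2,3,4}
'a' @ 3: {1,2,3,4}
'c' @ 4: {5}  (accept∈set)
after full input: {5}  (accept=5 in)

Answer: ACCEPT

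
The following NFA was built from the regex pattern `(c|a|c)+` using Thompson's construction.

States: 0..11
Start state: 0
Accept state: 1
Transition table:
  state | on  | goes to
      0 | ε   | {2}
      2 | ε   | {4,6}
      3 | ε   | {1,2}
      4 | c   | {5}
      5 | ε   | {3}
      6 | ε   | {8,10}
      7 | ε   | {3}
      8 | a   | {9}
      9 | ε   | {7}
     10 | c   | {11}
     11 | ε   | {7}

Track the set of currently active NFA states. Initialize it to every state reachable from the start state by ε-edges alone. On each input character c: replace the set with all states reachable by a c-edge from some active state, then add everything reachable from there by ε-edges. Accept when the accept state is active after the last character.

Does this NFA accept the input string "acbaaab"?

Answer: REJECT

Steps:
S₀ = ε-closure({0}) = {0,2,4,6,8,10}
'a' @ 1: {1,2,3,4,6,7,8,9,10}  ✓accept
'c' @ 2: {1,2,3,4,5,6,7,8,10,11}  ✓accept
'b' @ 3: {}  — state set empty
rest 'aaab' ignored (set empty)
end set {} — state 1 not in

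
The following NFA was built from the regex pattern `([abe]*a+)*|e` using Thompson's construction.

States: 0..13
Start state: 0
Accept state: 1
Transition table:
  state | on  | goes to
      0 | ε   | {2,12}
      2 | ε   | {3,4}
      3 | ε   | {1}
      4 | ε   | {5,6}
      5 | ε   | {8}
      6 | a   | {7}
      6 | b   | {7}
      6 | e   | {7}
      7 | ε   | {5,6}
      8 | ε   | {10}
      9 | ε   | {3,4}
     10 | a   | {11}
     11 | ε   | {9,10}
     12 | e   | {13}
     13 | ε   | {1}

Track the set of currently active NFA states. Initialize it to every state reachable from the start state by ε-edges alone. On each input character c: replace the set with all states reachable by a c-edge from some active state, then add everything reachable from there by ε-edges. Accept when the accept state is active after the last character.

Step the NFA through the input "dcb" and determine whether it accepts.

S₀ = ε-closure({0}) = {0,1,2,3,4,5,6,8,10,12}
'd' @ 1: {}  — dead — no transitions
rest 'cb' ignored (set empty)
end set {} — state 1 not in

Answer: REJECT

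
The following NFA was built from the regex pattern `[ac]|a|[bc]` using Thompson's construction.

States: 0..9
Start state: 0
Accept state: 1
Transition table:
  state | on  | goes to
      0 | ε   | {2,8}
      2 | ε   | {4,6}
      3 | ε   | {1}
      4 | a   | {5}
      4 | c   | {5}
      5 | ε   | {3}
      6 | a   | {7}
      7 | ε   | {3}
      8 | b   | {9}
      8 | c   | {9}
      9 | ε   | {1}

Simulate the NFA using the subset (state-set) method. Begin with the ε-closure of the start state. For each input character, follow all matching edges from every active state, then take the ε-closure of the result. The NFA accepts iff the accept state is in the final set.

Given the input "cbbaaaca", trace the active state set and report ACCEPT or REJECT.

Answer: REJECT

Trace:
initial (ε-close {0}): {0,2,4,6,8}
'c' @ 1: {1,3,5,9}  [accepting]
'b' @ 2: {}  — state set empty
rest 'baaaca' ignored (set empty)
after full input: {}  (accept=1 not in)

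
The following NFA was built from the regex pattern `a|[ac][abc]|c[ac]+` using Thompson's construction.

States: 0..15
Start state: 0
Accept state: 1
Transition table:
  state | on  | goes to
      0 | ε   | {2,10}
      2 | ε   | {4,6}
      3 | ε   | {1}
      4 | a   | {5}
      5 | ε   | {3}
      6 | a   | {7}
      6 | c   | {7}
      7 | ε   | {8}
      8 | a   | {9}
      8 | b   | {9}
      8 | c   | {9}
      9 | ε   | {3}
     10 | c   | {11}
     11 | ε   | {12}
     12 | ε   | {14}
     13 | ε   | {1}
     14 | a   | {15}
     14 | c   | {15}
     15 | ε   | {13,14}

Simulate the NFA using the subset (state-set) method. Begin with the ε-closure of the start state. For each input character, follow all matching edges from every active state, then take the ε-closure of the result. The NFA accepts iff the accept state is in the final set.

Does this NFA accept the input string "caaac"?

Answer: ACCEPT

Derivation:
start: ε-closure({0}) = {0,2,4,6,10}
'c' @ 1: {7,8,11,12,14}
'a' @ 2: {1,3,9,13,14,15}  ✓accept
'a' @ 3: {1,13,14,15}  ✓accept
'a' @ 4: {1,13,14,15}  ✓accept
'c' @ 5: {1,13,14,15}  ✓accept
after full input: {1,13,14,15}  (accept=1 in)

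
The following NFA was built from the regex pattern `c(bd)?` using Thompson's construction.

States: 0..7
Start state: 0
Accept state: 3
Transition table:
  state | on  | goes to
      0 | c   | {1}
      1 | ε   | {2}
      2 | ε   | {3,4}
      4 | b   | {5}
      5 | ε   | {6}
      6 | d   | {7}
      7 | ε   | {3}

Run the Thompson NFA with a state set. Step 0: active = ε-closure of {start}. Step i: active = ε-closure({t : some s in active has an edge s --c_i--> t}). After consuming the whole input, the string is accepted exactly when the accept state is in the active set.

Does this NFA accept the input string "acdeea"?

Answer: REJECT

Derivation:
S₀ = ε-closure({0}) = {0}
'a' @ 1: {}  — no active states
rest 'cdeea' ignored (set empty)
end set {} — state 3 not in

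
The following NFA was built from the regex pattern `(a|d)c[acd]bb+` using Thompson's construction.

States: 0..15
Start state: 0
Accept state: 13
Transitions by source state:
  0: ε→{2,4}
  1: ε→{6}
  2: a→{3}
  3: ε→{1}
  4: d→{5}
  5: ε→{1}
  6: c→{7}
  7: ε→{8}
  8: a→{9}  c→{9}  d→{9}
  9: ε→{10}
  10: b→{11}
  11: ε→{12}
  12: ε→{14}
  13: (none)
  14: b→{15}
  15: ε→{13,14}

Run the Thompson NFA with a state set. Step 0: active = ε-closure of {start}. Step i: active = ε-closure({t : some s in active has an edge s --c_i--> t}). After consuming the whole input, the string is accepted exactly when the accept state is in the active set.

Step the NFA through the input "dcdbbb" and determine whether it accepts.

initial (ε-close {0}): {0,2,4}
'd' @ 1: {1,5,6}
'c' @ 2: {7,8}
'd' @ 3: {9,10}
'b' @ 4: {11,12,14}
'b' @ 5: {13,14,15}  [accepting]
'b' @ 6: {13,14,15}  [accepting]
final: {13,14,15}; accept 13 in set

Answer: ACCEPT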